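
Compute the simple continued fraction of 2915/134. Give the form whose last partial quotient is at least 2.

[21; 1, 3, 16, 2]

2915 = 21*134 + 101
134 = 1*101 + 33
101 = 3*33 + 2
33 = 16*2 + 1
2 = 2*1 + 0  (stop)
So 2915/134 = [21; 1, 3, 16, 2].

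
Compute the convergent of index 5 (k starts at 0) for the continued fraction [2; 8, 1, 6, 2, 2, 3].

693/328

Using pₖ = aₖpₖ₋₁ + pₖ₋₂, qₖ = aₖqₖ₋₁ + qₖ₋₂ (with p₋₁=1, p₋₂=0, q₋₁=0, q₋₂=1):
  k=0: a=2, p=2, q=1
  k=1: a=8, p=17, q=8
  k=2: a=1, p=19, q=9
  k=3: a=6, p=131, q=62
  k=4: a=2, p=281, q=133
  k=5: a=2, p=693, q=328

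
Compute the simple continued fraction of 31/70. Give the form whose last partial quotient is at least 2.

[0; 2, 3, 1, 7]

31 = 0×70 + 31
70 = 2×31 + 8
31 = 3×8 + 7
8 = 1×7 + 1
7 = 7×1 + 0  (stop)
So 31/70 = [0; 2, 3, 1, 7].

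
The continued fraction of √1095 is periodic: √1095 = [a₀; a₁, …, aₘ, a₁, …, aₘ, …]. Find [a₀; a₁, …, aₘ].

a₀ = ⌊√1095⌋ = 33.

[33; 11, 66]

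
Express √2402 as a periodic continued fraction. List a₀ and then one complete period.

a₀ = ⌊√2402⌋ = 49.
With m₀=0, d₀=1 and mₖ₊₁ = dₖaₖ − mₖ, dₖ₊₁ = (n − mₖ₊₁²)/dₖ, aₖ₊₁ = ⌊(a₀+mₖ₊₁)/dₖ₊₁⌋:
  k=1: m=49, d=1, a=98
d=1 and a=2a₀=98 at k=1, so the next step gives (m, d) = (49, 1) again — its k=1 value — and the period has length 1.

[49; 98]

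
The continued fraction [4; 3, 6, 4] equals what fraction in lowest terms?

341/79

Using pₖ = aₖpₖ₋₁ + pₖ₋₂ and qₖ = aₖqₖ₋₁ + qₖ₋₂:
  k=0: a=4, p=4, q=1
  k=1: a=3, p=13, q=3
  k=2: a=6, p=82, q=19
  k=3: a=4, p=341, q=79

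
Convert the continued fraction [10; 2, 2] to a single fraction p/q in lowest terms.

Fold from the inside: start with 2/1.
  2 + 1/2 = 5/2
  10 + 2/5 = 52/5

52/5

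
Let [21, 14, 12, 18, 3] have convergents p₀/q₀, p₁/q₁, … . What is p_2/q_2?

3561/169

Using pₖ = aₖpₖ₋₁ + pₖ₋₂, qₖ = aₖqₖ₋₁ + qₖ₋₂ (with p₋₁=1, p₋₂=0, q₋₁=0, q₋₂=1):
  k=0: a=21, p=21, q=1
  k=1: a=14, p=295, q=14
  k=2: a=12, p=3561, q=169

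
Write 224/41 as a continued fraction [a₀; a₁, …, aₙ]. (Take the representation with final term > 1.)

224 = 5·41 + 19
41 = 2·19 + 3
19 = 6·3 + 1
3 = 3·1 + 0  (stop)
So 224/41 = [5; 2, 6, 3].

[5; 2, 6, 3]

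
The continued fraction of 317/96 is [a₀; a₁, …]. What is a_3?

4

317 = 3·96 + 29   →  a_0 = 3
96 = 3·29 + 9   →  a_1 = 3
29 = 3·9 + 2   →  a_2 = 3
9 = 4·2 + 1   →  a_3 = 4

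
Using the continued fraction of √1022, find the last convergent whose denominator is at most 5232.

65440/2047

√1022 = [31; 1, 30, 1, 62, …] (period length 4).
Convergents:
  p_0/q_0 = 31/1
  p_1/q_1 = 32/1
  p_2/q_2 = 991/31
  p_3/q_3 = 1023/32
  p_4/q_4 = 64417/2015
  p_5/q_5 = 65440/2047
  p_6/q_6 = 2027617/63425
q_5 = 2047 ≤ 5232 < 63425 = q_6, so the answer is 65440/2047.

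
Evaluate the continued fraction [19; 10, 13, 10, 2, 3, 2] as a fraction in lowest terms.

Fold from the inside: start with 2/1.
  3 + 1/2 = 7/2
  2 + 2/7 = 16/7
  10 + 7/16 = 167/16
  13 + 16/167 = 2187/167
  10 + 167/2187 = 22037/2187
  19 + 2187/22037 = 420890/22037

420890/22037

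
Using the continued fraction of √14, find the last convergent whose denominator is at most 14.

√14 = [3; 1, 2, 1, 6, …] (period length 4).
Convergents:
  p_0/q_0 = 3/1
  p_1/q_1 = 4/1
  p_2/q_2 = 11/3
  p_3/q_3 = 15/4
  p_4/q_4 = 101/27
q_3 = 4 ≤ 14 < 27 = q_4, so the answer is 15/4.

15/4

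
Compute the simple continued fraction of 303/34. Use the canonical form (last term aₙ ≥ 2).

[8; 1, 10, 3]

303 = 8·34 + 31
34 = 1·31 + 3
31 = 10·3 + 1
3 = 3·1 + 0  (stop)
So 303/34 = [8; 1, 10, 3].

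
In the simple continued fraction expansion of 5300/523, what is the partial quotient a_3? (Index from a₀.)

8

5300 = 10·523 + 70   →  a_0 = 10
523 = 7·70 + 33   →  a_1 = 7
70 = 2·33 + 4   →  a_2 = 2
33 = 8·4 + 1   →  a_3 = 8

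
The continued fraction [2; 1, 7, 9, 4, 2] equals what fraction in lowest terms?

Fold from the inside: start with 2/1.
  4 + 1/2 = 9/2
  9 + 2/9 = 83/9
  7 + 9/83 = 590/83
  1 + 83/590 = 673/590
  2 + 590/673 = 1936/673

1936/673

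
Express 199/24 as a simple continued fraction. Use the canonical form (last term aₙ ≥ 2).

[8; 3, 2, 3]

199 = 8·24 + 7
24 = 3·7 + 3
7 = 2·3 + 1
3 = 3·1 + 0  (stop)
So 199/24 = [8; 3, 2, 3].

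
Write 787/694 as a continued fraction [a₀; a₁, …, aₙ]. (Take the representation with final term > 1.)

[1; 7, 2, 6, 7]

787 = 1×694 + 93
694 = 7×93 + 43
93 = 2×43 + 7
43 = 6×7 + 1
7 = 7×1 + 0  (stop)
So 787/694 = [1; 7, 2, 6, 7].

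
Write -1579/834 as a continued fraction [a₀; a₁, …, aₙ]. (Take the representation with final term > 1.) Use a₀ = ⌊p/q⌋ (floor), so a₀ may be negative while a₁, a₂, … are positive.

-1579 = -2*834 + 89
834 = 9*89 + 33
89 = 2*33 + 23
33 = 1*23 + 10
23 = 2*10 + 3
10 = 3*3 + 1
3 = 3*1 + 0  (stop)
So -1579/834 = [-2; 9, 2, 1, 2, 3, 3].

[-2; 9, 2, 1, 2, 3, 3]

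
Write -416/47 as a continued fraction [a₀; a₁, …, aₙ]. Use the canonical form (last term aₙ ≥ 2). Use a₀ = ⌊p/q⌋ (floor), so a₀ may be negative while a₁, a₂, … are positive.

-416 = -9×47 + 7
47 = 6×7 + 5
7 = 1×5 + 2
5 = 2×2 + 1
2 = 2×1 + 0  (stop)
So -416/47 = [-9; 6, 1, 2, 2].

[-9; 6, 1, 2, 2]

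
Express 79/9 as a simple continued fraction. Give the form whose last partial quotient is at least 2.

[8; 1, 3, 2]

79 = 8·9 + 7
9 = 1·7 + 2
7 = 3·2 + 1
2 = 2·1 + 0  (stop)
So 79/9 = [8; 1, 3, 2].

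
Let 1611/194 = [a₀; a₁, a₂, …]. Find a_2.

3

1611 = 8·194 + 59   →  a_0 = 8
194 = 3·59 + 17   →  a_1 = 3
59 = 3·17 + 8   →  a_2 = 3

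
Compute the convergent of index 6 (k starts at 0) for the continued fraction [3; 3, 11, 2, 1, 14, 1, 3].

Using pₖ = aₖpₖ₋₁ + pₖ₋₂, qₖ = aₖqₖ₋₁ + qₖ₋₂ (with p₋₁=1, p₋₂=0, q₋₁=0, q₋₂=1):
  k=0: a=3, p=3, q=1
  k=1: a=3, p=10, q=3
  k=2: a=11, p=113, q=34
  k=3: a=2, p=236, q=71
  k=4: a=1, p=349, q=105
  k=5: a=14, p=5122, q=1541
  k=6: a=1, p=5471, q=1646

5471/1646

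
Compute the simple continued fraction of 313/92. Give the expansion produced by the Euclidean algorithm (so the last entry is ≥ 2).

313 = 3×92 + 37
92 = 2×37 + 18
37 = 2×18 + 1
18 = 18×1 + 0  (stop)
So 313/92 = [3; 2, 2, 18].

[3; 2, 2, 18]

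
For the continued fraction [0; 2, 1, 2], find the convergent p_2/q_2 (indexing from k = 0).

1/3

Using pₖ = aₖpₖ₋₁ + pₖ₋₂, qₖ = aₖqₖ₋₁ + qₖ₋₂ (with p₋₁=1, p₋₂=0, q₋₁=0, q₋₂=1):
  k=0: a=0, p=0, q=1
  k=1: a=2, p=1, q=2
  k=2: a=1, p=1, q=3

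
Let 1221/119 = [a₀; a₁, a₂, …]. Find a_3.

5

1221 = 10·119 + 31   →  a_0 = 10
119 = 3·31 + 26   →  a_1 = 3
31 = 1·26 + 5   →  a_2 = 1
26 = 5·5 + 1   →  a_3 = 5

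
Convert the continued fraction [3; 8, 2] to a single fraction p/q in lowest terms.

53/17

Fold from the inside: start with 2/1.
  8 + 1/2 = 17/2
  3 + 2/17 = 53/17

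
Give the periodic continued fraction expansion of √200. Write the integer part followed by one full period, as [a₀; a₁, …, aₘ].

[14; 7, 28]

a₀ = ⌊√200⌋ = 14.
With m₀=0, d₀=1 and mₖ₊₁ = dₖaₖ − mₖ, dₖ₊₁ = (n − mₖ₊₁²)/dₖ, aₖ₊₁ = ⌊(a₀+mₖ₊₁)/dₖ₊₁⌋:
  k=1: m=14, d=4, a=7
  k=2: m=14, d=1, a=28
d=1 and a=2a₀=28 at k=2, so the next step gives (m, d) = (14, 4) again — its k=1 value — and the period has length 2.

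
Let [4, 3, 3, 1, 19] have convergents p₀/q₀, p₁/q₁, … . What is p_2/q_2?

43/10

Using pₖ = aₖpₖ₋₁ + pₖ₋₂, qₖ = aₖqₖ₋₁ + qₖ₋₂ (with p₋₁=1, p₋₂=0, q₋₁=0, q₋₂=1):
  k=0: a=4, p=4, q=1
  k=1: a=3, p=13, q=3
  k=2: a=3, p=43, q=10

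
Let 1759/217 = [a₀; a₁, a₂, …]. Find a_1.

1759 = 8·217 + 23   →  a_0 = 8
217 = 9·23 + 10   →  a_1 = 9

9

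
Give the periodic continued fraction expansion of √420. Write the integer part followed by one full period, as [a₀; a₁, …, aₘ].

[20; 2, 40]

a₀ = ⌊√420⌋ = 20.
With m₀=0, d₀=1 and mₖ₊₁ = dₖaₖ − mₖ, dₖ₊₁ = (n − mₖ₊₁²)/dₖ, aₖ₊₁ = ⌊(a₀+mₖ₊₁)/dₖ₊₁⌋:
  k=1: m=20, d=20, a=2
  k=2: m=20, d=1, a=40
d=1 and a=2a₀=40 at k=2, so the next step gives (m, d) = (20, 20) again — its k=1 value — and the period has length 2.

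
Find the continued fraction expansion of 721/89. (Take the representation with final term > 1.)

[8; 9, 1, 8]

721 = 8×89 + 9
89 = 9×9 + 8
9 = 1×8 + 1
8 = 8×1 + 0  (stop)
So 721/89 = [8; 9, 1, 8].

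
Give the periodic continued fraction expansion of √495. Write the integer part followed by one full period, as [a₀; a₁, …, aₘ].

[22; 4, 44]

a₀ = ⌊√495⌋ = 22.
With m₀=0, d₀=1 and mₖ₊₁ = dₖaₖ − mₖ, dₖ₊₁ = (n − mₖ₊₁²)/dₖ, aₖ₊₁ = ⌊(a₀+mₖ₊₁)/dₖ₊₁⌋:
  k=1: m=22, d=11, a=4
  k=2: m=22, d=1, a=44
d=1 and a=2a₀=44 at k=2, so the next step gives (m, d) = (22, 11) again — its k=1 value — and the period has length 2.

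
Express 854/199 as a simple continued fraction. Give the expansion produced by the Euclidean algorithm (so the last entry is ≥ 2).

854 = 4·199 + 58
199 = 3·58 + 25
58 = 2·25 + 8
25 = 3·8 + 1
8 = 8·1 + 0  (stop)
So 854/199 = [4; 3, 2, 3, 8].

[4; 3, 2, 3, 8]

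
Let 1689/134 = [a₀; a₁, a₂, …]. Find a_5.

1689 = 12·134 + 81   →  a_0 = 12
134 = 1·81 + 53   →  a_1 = 1
81 = 1·53 + 28   →  a_2 = 1
53 = 1·28 + 25   →  a_3 = 1
28 = 1·25 + 3   →  a_4 = 1
25 = 8·3 + 1   →  a_5 = 8

8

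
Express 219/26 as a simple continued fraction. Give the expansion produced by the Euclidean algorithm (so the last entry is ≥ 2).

219 = 8*26 + 11
26 = 2*11 + 4
11 = 2*4 + 3
4 = 1*3 + 1
3 = 3*1 + 0  (stop)
So 219/26 = [8; 2, 2, 1, 3].

[8; 2, 2, 1, 3]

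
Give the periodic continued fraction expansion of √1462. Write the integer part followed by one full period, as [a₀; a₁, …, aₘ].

[38; 4, 4, 4, 76]

a₀ = ⌊√1462⌋ = 38.
With m₀=0, d₀=1 and mₖ₊₁ = dₖaₖ − mₖ, dₖ₊₁ = (n − mₖ₊₁²)/dₖ, aₖ₊₁ = ⌊(a₀+mₖ₊₁)/dₖ₊₁⌋:
  k=1: m=38, d=18, a=4
  k=2: m=34, d=17, a=4
  k=3: m=34, d=18, a=4
  k=4: m=38, d=1, a=76
d=1 and a=2a₀=76 at k=4, so the next step gives (m, d) = (38, 18) again — its k=1 value — and the period has length 4.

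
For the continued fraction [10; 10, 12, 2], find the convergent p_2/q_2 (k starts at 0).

Using pₖ = aₖpₖ₋₁ + pₖ₋₂, qₖ = aₖqₖ₋₁ + qₖ₋₂ (with p₋₁=1, p₋₂=0, q₋₁=0, q₋₂=1):
  k=0: a=10, p=10, q=1
  k=1: a=10, p=101, q=10
  k=2: a=12, p=1222, q=121

1222/121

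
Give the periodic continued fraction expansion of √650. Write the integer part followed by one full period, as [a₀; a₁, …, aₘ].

a₀ = ⌊√650⌋ = 25.
With m₀=0, d₀=1 and mₖ₊₁ = dₖaₖ − mₖ, dₖ₊₁ = (n − mₖ₊₁²)/dₖ, aₖ₊₁ = ⌊(a₀+mₖ₊₁)/dₖ₊₁⌋:
  k=1: m=25, d=25, a=2
  k=2: m=25, d=1, a=50
d=1 and a=2a₀=50 at k=2, so the next step gives (m, d) = (25, 25) again — its k=1 value — and the period has length 2.

[25; 2, 50]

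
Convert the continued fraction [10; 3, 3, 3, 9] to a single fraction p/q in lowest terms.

3163/307

Fold from the inside: start with 9/1.
  3 + 1/9 = 28/9
  3 + 9/28 = 93/28
  3 + 28/93 = 307/93
  10 + 93/307 = 3163/307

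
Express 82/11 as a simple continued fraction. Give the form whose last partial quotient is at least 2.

[7; 2, 5]

82 = 7·11 + 5
11 = 2·5 + 1
5 = 5·1 + 0  (stop)
So 82/11 = [7; 2, 5].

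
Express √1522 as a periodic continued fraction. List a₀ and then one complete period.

[39; 78]

a₀ = ⌊√1522⌋ = 39.
With m₀=0, d₀=1 and mₖ₊₁ = dₖaₖ − mₖ, dₖ₊₁ = (n − mₖ₊₁²)/dₖ, aₖ₊₁ = ⌊(a₀+mₖ₊₁)/dₖ₊₁⌋:
  k=1: m=39, d=1, a=78
d=1 and a=2a₀=78 at k=1, so the next step gives (m, d) = (39, 1) again — its k=1 value — and the period has length 1.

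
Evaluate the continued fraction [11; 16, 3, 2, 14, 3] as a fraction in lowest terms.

Fold from the inside: start with 3/1.
  14 + 1/3 = 43/3
  2 + 3/43 = 89/43
  3 + 43/89 = 310/89
  16 + 89/310 = 5049/310
  11 + 310/5049 = 55849/5049

55849/5049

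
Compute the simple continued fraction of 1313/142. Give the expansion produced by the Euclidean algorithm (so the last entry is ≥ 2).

[9; 4, 17, 2]

1313 = 9*142 + 35
142 = 4*35 + 2
35 = 17*2 + 1
2 = 2*1 + 0  (stop)
So 1313/142 = [9; 4, 17, 2].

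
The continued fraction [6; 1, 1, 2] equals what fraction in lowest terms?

Fold from the inside: start with 2/1.
  1 + 1/2 = 3/2
  1 + 2/3 = 5/3
  6 + 3/5 = 33/5

33/5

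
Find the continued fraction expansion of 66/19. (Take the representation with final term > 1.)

[3; 2, 9]

66 = 3×19 + 9
19 = 2×9 + 1
9 = 9×1 + 0  (stop)
So 66/19 = [3; 2, 9].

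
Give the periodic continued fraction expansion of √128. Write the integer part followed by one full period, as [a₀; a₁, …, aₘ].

a₀ = ⌊√128⌋ = 11.
With m₀=0, d₀=1 and mₖ₊₁ = dₖaₖ − mₖ, dₖ₊₁ = (n − mₖ₊₁²)/dₖ, aₖ₊₁ = ⌊(a₀+mₖ₊₁)/dₖ₊₁⌋:
  k=1: m=11, d=7, a=3
  k=2: m=10, d=4, a=5
  k=3: m=10, d=7, a=3
  k=4: m=11, d=1, a=22
d=1 and a=2a₀=22 at k=4, so the next step gives (m, d) = (11, 7) again — its k=1 value — and the period has length 4.

[11; 3, 5, 3, 22]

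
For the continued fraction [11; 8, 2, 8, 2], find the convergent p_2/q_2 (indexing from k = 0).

189/17

Using pₖ = aₖpₖ₋₁ + pₖ₋₂, qₖ = aₖqₖ₋₁ + qₖ₋₂ (with p₋₁=1, p₋₂=0, q₋₁=0, q₋₂=1):
  k=0: a=11, p=11, q=1
  k=1: a=8, p=89, q=8
  k=2: a=2, p=189, q=17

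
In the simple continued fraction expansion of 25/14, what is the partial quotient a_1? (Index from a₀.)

25 = 1·14 + 11   →  a_0 = 1
14 = 1·11 + 3   →  a_1 = 1

1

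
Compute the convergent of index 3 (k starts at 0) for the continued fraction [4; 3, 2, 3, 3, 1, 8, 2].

103/24

Using pₖ = aₖpₖ₋₁ + pₖ₋₂, qₖ = aₖqₖ₋₁ + qₖ₋₂ (with p₋₁=1, p₋₂=0, q₋₁=0, q₋₂=1):
  k=0: a=4, p=4, q=1
  k=1: a=3, p=13, q=3
  k=2: a=2, p=30, q=7
  k=3: a=3, p=103, q=24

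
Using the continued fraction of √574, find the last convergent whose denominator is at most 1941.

√574 = [23; 1, 22, 1, 46, …] (period length 4).
Convergents:
  p_0/q_0 = 23/1
  p_1/q_1 = 24/1
  p_2/q_2 = 551/23
  p_3/q_3 = 575/24
  p_4/q_4 = 27001/1127
  p_5/q_5 = 27576/1151
  p_6/q_6 = 633673/26449
q_5 = 1151 ≤ 1941 < 26449 = q_6, so the answer is 27576/1151.

27576/1151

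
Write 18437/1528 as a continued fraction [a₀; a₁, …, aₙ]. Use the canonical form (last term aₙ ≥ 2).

18437 = 12×1528 + 101
1528 = 15×101 + 13
101 = 7×13 + 10
13 = 1×10 + 3
10 = 3×3 + 1
3 = 3×1 + 0  (stop)
So 18437/1528 = [12; 15, 7, 1, 3, 3].

[12; 15, 7, 1, 3, 3]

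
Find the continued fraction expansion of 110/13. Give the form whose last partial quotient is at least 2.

110 = 8*13 + 6
13 = 2*6 + 1
6 = 6*1 + 0  (stop)
So 110/13 = [8; 2, 6].

[8; 2, 6]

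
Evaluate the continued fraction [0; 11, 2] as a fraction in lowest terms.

2/23

Fold from the inside: start with 2/1.
  11 + 1/2 = 23/2
  0 + 2/23 = 2/23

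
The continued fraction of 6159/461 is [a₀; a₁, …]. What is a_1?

2

6159 = 13·461 + 166   →  a_0 = 13
461 = 2·166 + 129   →  a_1 = 2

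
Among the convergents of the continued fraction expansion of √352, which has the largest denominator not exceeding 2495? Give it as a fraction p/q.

√352 = [18; 1, 3, 5, 9, 5, 3, 1, 36, …] (period length 8).
Convergents:
  p_0/q_0 = 18/1
  p_1/q_1 = 19/1
  p_2/q_2 = 75/4
  p_3/q_3 = 394/21
  p_4/q_4 = 3621/193
  p_5/q_5 = 18499/986
  p_6/q_6 = 59118/3151
q_5 = 986 ≤ 2495 < 3151 = q_6, so the answer is 18499/986.

18499/986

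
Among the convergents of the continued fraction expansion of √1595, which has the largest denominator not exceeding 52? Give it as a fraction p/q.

√1595 = [39; 1, 14, 1, 78, …] (period length 4).
Convergents:
  p_0/q_0 = 39/1
  p_1/q_1 = 40/1
  p_2/q_2 = 599/15
  p_3/q_3 = 639/16
  p_4/q_4 = 50441/1263
q_3 = 16 ≤ 52 < 1263 = q_4, so the answer is 639/16.

639/16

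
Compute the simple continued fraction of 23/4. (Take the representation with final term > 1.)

[5; 1, 3]

23 = 5×4 + 3
4 = 1×3 + 1
3 = 3×1 + 0  (stop)
So 23/4 = [5; 1, 3].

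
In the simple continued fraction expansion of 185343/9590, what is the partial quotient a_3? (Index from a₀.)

185343 = 19·9590 + 3133   →  a_0 = 19
9590 = 3·3133 + 191   →  a_1 = 3
3133 = 16·191 + 77   →  a_2 = 16
191 = 2·77 + 37   →  a_3 = 2

2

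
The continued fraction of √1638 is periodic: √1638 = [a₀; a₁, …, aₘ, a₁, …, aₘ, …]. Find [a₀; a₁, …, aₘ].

[40; 2, 8, 2, 80]

a₀ = ⌊√1638⌋ = 40.
With m₀=0, d₀=1 and mₖ₊₁ = dₖaₖ − mₖ, dₖ₊₁ = (n − mₖ₊₁²)/dₖ, aₖ₊₁ = ⌊(a₀+mₖ₊₁)/dₖ₊₁⌋:
  k=1: m=40, d=38, a=2
  k=2: m=36, d=9, a=8
  k=3: m=36, d=38, a=2
  k=4: m=40, d=1, a=80
d=1 and a=2a₀=80 at k=4, so the next step gives (m, d) = (40, 38) again — its k=1 value — and the period has length 4.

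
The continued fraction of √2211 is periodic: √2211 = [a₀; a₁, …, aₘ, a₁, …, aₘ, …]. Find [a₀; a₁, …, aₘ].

a₀ = ⌊√2211⌋ = 47.
With m₀=0, d₀=1 and mₖ₊₁ = dₖaₖ − mₖ, dₖ₊₁ = (n − mₖ₊₁²)/dₖ, aₖ₊₁ = ⌊(a₀+mₖ₊₁)/dₖ₊₁⌋:
  k=1: m=47, d=2, a=47
  k=2: m=47, d=1, a=94
d=1 and a=2a₀=94 at k=2, so the next step gives (m, d) = (47, 2) again — its k=1 value — and the period has length 2.

[47; 47, 94]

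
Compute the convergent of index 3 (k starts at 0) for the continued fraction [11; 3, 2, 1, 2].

113/10

Using pₖ = aₖpₖ₋₁ + pₖ₋₂, qₖ = aₖqₖ₋₁ + qₖ₋₂ (with p₋₁=1, p₋₂=0, q₋₁=0, q₋₂=1):
  k=0: a=11, p=11, q=1
  k=1: a=3, p=34, q=3
  k=2: a=2, p=79, q=7
  k=3: a=1, p=113, q=10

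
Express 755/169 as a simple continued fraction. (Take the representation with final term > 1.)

[4; 2, 7, 5, 2]

755 = 4*169 + 79
169 = 2*79 + 11
79 = 7*11 + 2
11 = 5*2 + 1
2 = 2*1 + 0  (stop)
So 755/169 = [4; 2, 7, 5, 2].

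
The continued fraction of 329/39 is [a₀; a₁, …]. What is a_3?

2

329 = 8·39 + 17   →  a_0 = 8
39 = 2·17 + 5   →  a_1 = 2
17 = 3·5 + 2   →  a_2 = 3
5 = 2·2 + 1   →  a_3 = 2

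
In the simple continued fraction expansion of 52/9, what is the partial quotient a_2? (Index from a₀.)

3

52 = 5·9 + 7   →  a_0 = 5
9 = 1·7 + 2   →  a_1 = 1
7 = 3·2 + 1   →  a_2 = 3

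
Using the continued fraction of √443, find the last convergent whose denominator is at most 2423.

√443 = [21; 21, 42, …] (period length 2).
Convergents:
  p_0/q_0 = 21/1
  p_1/q_1 = 442/21
  p_2/q_2 = 18585/883
  p_3/q_3 = 390727/18564
q_2 = 883 ≤ 2423 < 18564 = q_3, so the answer is 18585/883.

18585/883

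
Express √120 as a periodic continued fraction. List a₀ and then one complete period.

[10; 1, 20]

a₀ = ⌊√120⌋ = 10.
With m₀=0, d₀=1 and mₖ₊₁ = dₖaₖ − mₖ, dₖ₊₁ = (n − mₖ₊₁²)/dₖ, aₖ₊₁ = ⌊(a₀+mₖ₊₁)/dₖ₊₁⌋:
  k=1: m=10, d=20, a=1
  k=2: m=10, d=1, a=20
d=1 and a=2a₀=20 at k=2, so the next step gives (m, d) = (10, 20) again — its k=1 value — and the period has length 2.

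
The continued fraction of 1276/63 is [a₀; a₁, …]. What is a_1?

3

1276 = 20·63 + 16   →  a_0 = 20
63 = 3·16 + 15   →  a_1 = 3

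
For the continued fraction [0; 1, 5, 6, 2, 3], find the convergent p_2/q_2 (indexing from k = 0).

5/6

Using pₖ = aₖpₖ₋₁ + pₖ₋₂, qₖ = aₖqₖ₋₁ + qₖ₋₂ (with p₋₁=1, p₋₂=0, q₋₁=0, q₋₂=1):
  k=0: a=0, p=0, q=1
  k=1: a=1, p=1, q=1
  k=2: a=5, p=5, q=6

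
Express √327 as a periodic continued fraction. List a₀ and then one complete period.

[18; 12, 36]

a₀ = ⌊√327⌋ = 18.
With m₀=0, d₀=1 and mₖ₊₁ = dₖaₖ − mₖ, dₖ₊₁ = (n − mₖ₊₁²)/dₖ, aₖ₊₁ = ⌊(a₀+mₖ₊₁)/dₖ₊₁⌋:
  k=1: m=18, d=3, a=12
  k=2: m=18, d=1, a=36
d=1 and a=2a₀=36 at k=2, so the next step gives (m, d) = (18, 3) again — its k=1 value — and the period has length 2.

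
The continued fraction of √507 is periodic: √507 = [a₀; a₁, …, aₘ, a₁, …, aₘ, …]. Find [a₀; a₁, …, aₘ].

a₀ = ⌊√507⌋ = 22.
With m₀=0, d₀=1 and mₖ₊₁ = dₖaₖ − mₖ, dₖ₊₁ = (n − mₖ₊₁²)/dₖ, aₖ₊₁ = ⌊(a₀+mₖ₊₁)/dₖ₊₁⌋:
  k=1: m=22, d=23, a=1
  k=2: m=1, d=22, a=1
  k=3: m=21, d=3, a=14
  k=4: m=21, d=22, a=1
  k=5: m=1, d=23, a=1
  k=6: m=22, d=1, a=44
d=1 and a=2a₀=44 at k=6, so the next step gives (m, d) = (22, 23) again — its k=1 value — and the period has length 6.

[22; 1, 1, 14, 1, 1, 44]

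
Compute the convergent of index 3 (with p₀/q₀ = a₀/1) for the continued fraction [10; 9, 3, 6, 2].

1789/177

Using pₖ = aₖpₖ₋₁ + pₖ₋₂, qₖ = aₖqₖ₋₁ + qₖ₋₂ (with p₋₁=1, p₋₂=0, q₋₁=0, q₋₂=1):
  k=0: a=10, p=10, q=1
  k=1: a=9, p=91, q=9
  k=2: a=3, p=283, q=28
  k=3: a=6, p=1789, q=177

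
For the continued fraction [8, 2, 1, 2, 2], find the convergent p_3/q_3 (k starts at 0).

67/8

Using pₖ = aₖpₖ₋₁ + pₖ₋₂, qₖ = aₖqₖ₋₁ + qₖ₋₂ (with p₋₁=1, p₋₂=0, q₋₁=0, q₋₂=1):
  k=0: a=8, p=8, q=1
  k=1: a=2, p=17, q=2
  k=2: a=1, p=25, q=3
  k=3: a=2, p=67, q=8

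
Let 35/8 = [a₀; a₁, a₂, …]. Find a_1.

35 = 4·8 + 3   →  a_0 = 4
8 = 2·3 + 2   →  a_1 = 2

2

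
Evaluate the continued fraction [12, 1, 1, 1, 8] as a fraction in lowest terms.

329/26

Fold from the inside: start with 8/1.
  1 + 1/8 = 9/8
  1 + 8/9 = 17/9
  1 + 9/17 = 26/17
  12 + 17/26 = 329/26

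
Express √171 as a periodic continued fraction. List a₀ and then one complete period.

a₀ = ⌊√171⌋ = 13.

[13; 13, 26]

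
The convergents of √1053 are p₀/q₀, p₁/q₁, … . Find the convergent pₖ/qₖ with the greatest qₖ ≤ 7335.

84305/2598

√1053 = [32; 2, 4, 2, 64, …] (period length 4).
Convergents:
  p_0/q_0 = 32/1
  p_1/q_1 = 65/2
  p_2/q_2 = 292/9
  p_3/q_3 = 649/20
  p_4/q_4 = 41828/1289
  p_5/q_5 = 84305/2598
  p_6/q_6 = 379048/11681
q_5 = 2598 ≤ 7335 < 11681 = q_6, so the answer is 84305/2598.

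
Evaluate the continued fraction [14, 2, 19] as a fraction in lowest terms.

565/39

Using pₖ = aₖpₖ₋₁ + pₖ₋₂ and qₖ = aₖqₖ₋₁ + qₖ₋₂:
  k=0: a=14, p=14, q=1
  k=1: a=2, p=29, q=2
  k=2: a=19, p=565, q=39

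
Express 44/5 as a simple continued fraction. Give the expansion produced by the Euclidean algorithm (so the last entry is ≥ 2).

44 = 8*5 + 4
5 = 1*4 + 1
4 = 4*1 + 0  (stop)
So 44/5 = [8; 1, 4].

[8; 1, 4]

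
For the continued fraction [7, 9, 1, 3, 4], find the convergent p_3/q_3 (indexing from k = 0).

277/39

Using pₖ = aₖpₖ₋₁ + pₖ₋₂, qₖ = aₖqₖ₋₁ + qₖ₋₂ (with p₋₁=1, p₋₂=0, q₋₁=0, q₋₂=1):
  k=0: a=7, p=7, q=1
  k=1: a=9, p=64, q=9
  k=2: a=1, p=71, q=10
  k=3: a=3, p=277, q=39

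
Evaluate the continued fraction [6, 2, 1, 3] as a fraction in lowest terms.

Fold from the inside: start with 3/1.
  1 + 1/3 = 4/3
  2 + 3/4 = 11/4
  6 + 4/11 = 70/11

70/11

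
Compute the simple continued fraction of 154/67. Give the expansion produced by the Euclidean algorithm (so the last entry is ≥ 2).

154 = 2*67 + 20
67 = 3*20 + 7
20 = 2*7 + 6
7 = 1*6 + 1
6 = 6*1 + 0  (stop)
So 154/67 = [2; 3, 2, 1, 6].

[2; 3, 2, 1, 6]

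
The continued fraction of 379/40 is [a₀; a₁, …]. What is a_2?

379 = 9·40 + 19   →  a_0 = 9
40 = 2·19 + 2   →  a_1 = 2
19 = 9·2 + 1   →  a_2 = 9

9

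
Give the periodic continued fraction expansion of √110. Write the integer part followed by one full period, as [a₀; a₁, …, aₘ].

[10; 2, 20]

a₀ = ⌊√110⌋ = 10.
With m₀=0, d₀=1 and mₖ₊₁ = dₖaₖ − mₖ, dₖ₊₁ = (n − mₖ₊₁²)/dₖ, aₖ₊₁ = ⌊(a₀+mₖ₊₁)/dₖ₊₁⌋:
  k=1: m=10, d=10, a=2
  k=2: m=10, d=1, a=20
d=1 and a=2a₀=20 at k=2, so the next step gives (m, d) = (10, 10) again — its k=1 value — and the period has length 2.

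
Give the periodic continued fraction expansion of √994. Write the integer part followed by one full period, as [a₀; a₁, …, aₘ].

a₀ = ⌊√994⌋ = 31.
With m₀=0, d₀=1 and mₖ₊₁ = dₖaₖ − mₖ, dₖ₊₁ = (n − mₖ₊₁²)/dₖ, aₖ₊₁ = ⌊(a₀+mₖ₊₁)/dₖ₊₁⌋:
  k=1: m=31, d=33, a=1
  k=2: m=2, d=30, a=1
  k=3: m=28, d=7, a=8
  k=4: m=28, d=30, a=1
  k=5: m=2, d=33, a=1
  k=6: m=31, d=1, a=62
d=1 and a=2a₀=62 at k=6, so the next step gives (m, d) = (31, 33) again — its k=1 value — and the period has length 6.

[31; 1, 1, 8, 1, 1, 62]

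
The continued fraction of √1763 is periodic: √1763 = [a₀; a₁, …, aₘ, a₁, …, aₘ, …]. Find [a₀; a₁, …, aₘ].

a₀ = ⌊√1763⌋ = 41.

[41; 1, 82]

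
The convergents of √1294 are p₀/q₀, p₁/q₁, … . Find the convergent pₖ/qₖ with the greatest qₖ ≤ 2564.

91909/2555

√1294 = [35; 1, 34, 1, 70, …] (period length 4).
Convergents:
  p_0/q_0 = 35/1
  p_1/q_1 = 36/1
  p_2/q_2 = 1259/35
  p_3/q_3 = 1295/36
  p_4/q_4 = 91909/2555
  p_5/q_5 = 93204/2591
q_4 = 2555 ≤ 2564 < 2591 = q_5, so the answer is 91909/2555.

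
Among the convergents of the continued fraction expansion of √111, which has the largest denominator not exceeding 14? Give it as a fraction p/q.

137/13

√111 = [10; 1, 1, 6, 1, 1, 20, …] (period length 6).
Convergents:
  p_0/q_0 = 10/1
  p_1/q_1 = 11/1
  p_2/q_2 = 21/2
  p_3/q_3 = 137/13
  p_4/q_4 = 158/15
q_3 = 13 ≤ 14 < 15 = q_4, so the answer is 137/13.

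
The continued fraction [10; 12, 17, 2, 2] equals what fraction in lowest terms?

10577/1049

Using pₖ = aₖpₖ₋₁ + pₖ₋₂ and qₖ = aₖqₖ₋₁ + qₖ₋₂:
  k=0: a=10, p=10, q=1
  k=1: a=12, p=121, q=12
  k=2: a=17, p=2067, q=205
  k=3: a=2, p=4255, q=422
  k=4: a=2, p=10577, q=1049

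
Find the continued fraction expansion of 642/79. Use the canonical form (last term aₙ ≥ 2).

[8; 7, 1, 9]

642 = 8*79 + 10
79 = 7*10 + 9
10 = 1*9 + 1
9 = 9*1 + 0  (stop)
So 642/79 = [8; 7, 1, 9].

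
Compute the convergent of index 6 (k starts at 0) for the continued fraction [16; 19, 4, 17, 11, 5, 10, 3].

Using pₖ = aₖpₖ₋₁ + pₖ₋₂, qₖ = aₖqₖ₋₁ + qₖ₋₂ (with p₋₁=1, p₋₂=0, q₋₁=0, q₋₂=1):
  k=0: a=16, p=16, q=1
  k=1: a=19, p=305, q=19
  k=2: a=4, p=1236, q=77
  k=3: a=17, p=21317, q=1328
  k=4: a=11, p=235723, q=14685
  k=5: a=5, p=1199932, q=74753
  k=6: a=10, p=12235043, q=762215

12235043/762215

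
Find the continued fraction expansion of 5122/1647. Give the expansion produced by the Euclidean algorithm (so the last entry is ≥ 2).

5122 = 3×1647 + 181
1647 = 9×181 + 18
181 = 10×18 + 1
18 = 18×1 + 0  (stop)
So 5122/1647 = [3; 9, 10, 18].

[3; 9, 10, 18]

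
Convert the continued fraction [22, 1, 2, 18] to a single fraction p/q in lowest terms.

Fold from the inside: start with 18/1.
  2 + 1/18 = 37/18
  1 + 18/37 = 55/37
  22 + 37/55 = 1247/55

1247/55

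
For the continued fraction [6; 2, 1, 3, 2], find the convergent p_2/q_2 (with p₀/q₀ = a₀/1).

Using pₖ = aₖpₖ₋₁ + pₖ₋₂, qₖ = aₖqₖ₋₁ + qₖ₋₂ (with p₋₁=1, p₋₂=0, q₋₁=0, q₋₂=1):
  k=0: a=6, p=6, q=1
  k=1: a=2, p=13, q=2
  k=2: a=1, p=19, q=3

19/3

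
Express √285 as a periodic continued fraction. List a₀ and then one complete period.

a₀ = ⌊√285⌋ = 16.
With m₀=0, d₀=1 and mₖ₊₁ = dₖaₖ − mₖ, dₖ₊₁ = (n − mₖ₊₁²)/dₖ, aₖ₊₁ = ⌊(a₀+mₖ₊₁)/dₖ₊₁⌋:
  k=1: m=16, d=29, a=1
  k=2: m=13, d=4, a=7
  k=3: m=15, d=15, a=2
  k=4: m=15, d=4, a=7
  k=5: m=13, d=29, a=1
  k=6: m=16, d=1, a=32
d=1 and a=2a₀=32 at k=6, so the next step gives (m, d) = (16, 29) again — its k=1 value — and the period has length 6.

[16; 1, 7, 2, 7, 1, 32]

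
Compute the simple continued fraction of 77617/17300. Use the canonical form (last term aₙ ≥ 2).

77617 = 4*17300 + 8417
17300 = 2*8417 + 466
8417 = 18*466 + 29
466 = 16*29 + 2
29 = 14*2 + 1
2 = 2*1 + 0  (stop)
So 77617/17300 = [4; 2, 18, 16, 14, 2].

[4; 2, 18, 16, 14, 2]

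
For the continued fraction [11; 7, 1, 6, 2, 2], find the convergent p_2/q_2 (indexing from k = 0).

Using pₖ = aₖpₖ₋₁ + pₖ₋₂, qₖ = aₖqₖ₋₁ + qₖ₋₂ (with p₋₁=1, p₋₂=0, q₋₁=0, q₋₂=1):
  k=0: a=11, p=11, q=1
  k=1: a=7, p=78, q=7
  k=2: a=1, p=89, q=8

89/8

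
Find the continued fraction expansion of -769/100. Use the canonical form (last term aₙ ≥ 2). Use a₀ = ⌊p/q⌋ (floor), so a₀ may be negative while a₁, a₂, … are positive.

-769 = -8*100 + 31
100 = 3*31 + 7
31 = 4*7 + 3
7 = 2*3 + 1
3 = 3*1 + 0  (stop)
So -769/100 = [-8; 3, 4, 2, 3].

[-8; 3, 4, 2, 3]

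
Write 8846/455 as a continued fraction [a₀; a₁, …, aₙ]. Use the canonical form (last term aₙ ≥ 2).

8846 = 19*455 + 201
455 = 2*201 + 53
201 = 3*53 + 42
53 = 1*42 + 11
42 = 3*11 + 9
11 = 1*9 + 2
9 = 4*2 + 1
2 = 2*1 + 0  (stop)
So 8846/455 = [19; 2, 3, 1, 3, 1, 4, 2].

[19; 2, 3, 1, 3, 1, 4, 2]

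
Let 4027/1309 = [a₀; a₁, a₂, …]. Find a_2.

4027 = 3·1309 + 100   →  a_0 = 3
1309 = 13·100 + 9   →  a_1 = 13
100 = 11·9 + 1   →  a_2 = 11

11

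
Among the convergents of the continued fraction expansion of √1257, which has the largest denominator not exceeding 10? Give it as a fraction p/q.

319/9

√1257 = [35; 2, 4, 1, 22, 1, 4, 2, 70, …] (period length 8).
Convergents:
  p_0/q_0 = 35/1
  p_1/q_1 = 71/2
  p_2/q_2 = 319/9
  p_3/q_3 = 390/11
q_2 = 9 ≤ 10 < 11 = q_3, so the answer is 319/9.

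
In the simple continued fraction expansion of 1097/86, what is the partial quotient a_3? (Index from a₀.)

10

1097 = 12·86 + 65   →  a_0 = 12
86 = 1·65 + 21   →  a_1 = 1
65 = 3·21 + 2   →  a_2 = 3
21 = 10·2 + 1   →  a_3 = 10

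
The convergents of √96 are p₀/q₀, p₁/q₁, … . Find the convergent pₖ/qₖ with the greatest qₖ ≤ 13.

√96 = [9; 1, 3, 1, 18, …] (period length 4).
Convergents:
  p_0/q_0 = 9/1
  p_1/q_1 = 10/1
  p_2/q_2 = 39/4
  p_3/q_3 = 49/5
  p_4/q_4 = 921/94
q_3 = 5 ≤ 13 < 94 = q_4, so the answer is 49/5.

49/5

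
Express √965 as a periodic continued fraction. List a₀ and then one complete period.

a₀ = ⌊√965⌋ = 31.
With m₀=0, d₀=1 and mₖ₊₁ = dₖaₖ − mₖ, dₖ₊₁ = (n − mₖ₊₁²)/dₖ, aₖ₊₁ = ⌊(a₀+mₖ₊₁)/dₖ₊₁⌋:
  k=1: m=31, d=4, a=15
  k=2: m=29, d=31, a=1
  k=3: m=2, d=31, a=1
  k=4: m=29, d=4, a=15
  k=5: m=31, d=1, a=62
d=1 and a=2a₀=62 at k=5, so the next step gives (m, d) = (31, 4) again — its k=1 value — and the period has length 5.

[31; 15, 1, 1, 15, 62]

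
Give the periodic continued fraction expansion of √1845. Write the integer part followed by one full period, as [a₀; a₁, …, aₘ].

a₀ = ⌊√1845⌋ = 42.
With m₀=0, d₀=1 and mₖ₊₁ = dₖaₖ − mₖ, dₖ₊₁ = (n − mₖ₊₁²)/dₖ, aₖ₊₁ = ⌊(a₀+mₖ₊₁)/dₖ₊₁⌋:
  k=1: m=42, d=81, a=1
  k=2: m=39, d=4, a=20
  k=3: m=41, d=41, a=2
  k=4: m=41, d=4, a=20
  k=5: m=39, d=81, a=1
  k=6: m=42, d=1, a=84
d=1 and a=2a₀=84 at k=6, so the next step gives (m, d) = (42, 81) again — its k=1 value — and the period has length 6.

[42; 1, 20, 2, 20, 1, 84]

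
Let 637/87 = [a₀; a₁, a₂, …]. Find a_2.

9

637 = 7·87 + 28   →  a_0 = 7
87 = 3·28 + 3   →  a_1 = 3
28 = 9·3 + 1   →  a_2 = 9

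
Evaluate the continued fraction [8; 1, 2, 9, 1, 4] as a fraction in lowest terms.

1319/152

Using pₖ = aₖpₖ₋₁ + pₖ₋₂ and qₖ = aₖqₖ₋₁ + qₖ₋₂:
  k=0: a=8, p=8, q=1
  k=1: a=1, p=9, q=1
  k=2: a=2, p=26, q=3
  k=3: a=9, p=243, q=28
  k=4: a=1, p=269, q=31
  k=5: a=4, p=1319, q=152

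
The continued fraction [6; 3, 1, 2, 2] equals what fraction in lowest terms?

Fold from the inside: start with 2/1.
  2 + 1/2 = 5/2
  1 + 2/5 = 7/5
  3 + 5/7 = 26/7
  6 + 7/26 = 163/26

163/26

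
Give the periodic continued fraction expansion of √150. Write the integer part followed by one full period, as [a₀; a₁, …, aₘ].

[12; 4, 24]

a₀ = ⌊√150⌋ = 12.
With m₀=0, d₀=1 and mₖ₊₁ = dₖaₖ − mₖ, dₖ₊₁ = (n − mₖ₊₁²)/dₖ, aₖ₊₁ = ⌊(a₀+mₖ₊₁)/dₖ₊₁⌋:
  k=1: m=12, d=6, a=4
  k=2: m=12, d=1, a=24
d=1 and a=2a₀=24 at k=2, so the next step gives (m, d) = (12, 6) again — its k=1 value — and the period has length 2.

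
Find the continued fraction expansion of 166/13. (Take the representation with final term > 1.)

166 = 12×13 + 10
13 = 1×10 + 3
10 = 3×3 + 1
3 = 3×1 + 0  (stop)
So 166/13 = [12; 1, 3, 3].

[12; 1, 3, 3]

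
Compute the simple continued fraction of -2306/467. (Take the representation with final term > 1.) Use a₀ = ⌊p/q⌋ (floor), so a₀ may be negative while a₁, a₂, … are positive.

-2306 = -5·467 + 29
467 = 16·29 + 3
29 = 9·3 + 2
3 = 1·2 + 1
2 = 2·1 + 0  (stop)
So -2306/467 = [-5; 16, 9, 1, 2].

[-5; 16, 9, 1, 2]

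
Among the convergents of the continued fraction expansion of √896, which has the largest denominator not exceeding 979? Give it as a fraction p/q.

√896 = [29; 1, 13, 1, 58, …] (period length 4).
Convergents:
  p_0/q_0 = 29/1
  p_1/q_1 = 30/1
  p_2/q_2 = 419/14
  p_3/q_3 = 449/15
  p_4/q_4 = 26461/884
  p_5/q_5 = 26910/899
  p_6/q_6 = 376291/12571
q_5 = 899 ≤ 979 < 12571 = q_6, so the answer is 26910/899.

26910/899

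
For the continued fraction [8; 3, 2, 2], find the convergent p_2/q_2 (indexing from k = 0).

58/7

Using pₖ = aₖpₖ₋₁ + pₖ₋₂, qₖ = aₖqₖ₋₁ + qₖ₋₂ (with p₋₁=1, p₋₂=0, q₋₁=0, q₋₂=1):
  k=0: a=8, p=8, q=1
  k=1: a=3, p=25, q=3
  k=2: a=2, p=58, q=7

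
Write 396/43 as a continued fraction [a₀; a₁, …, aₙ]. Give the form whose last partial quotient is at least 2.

396 = 9*43 + 9
43 = 4*9 + 7
9 = 1*7 + 2
7 = 3*2 + 1
2 = 2*1 + 0  (stop)
So 396/43 = [9; 4, 1, 3, 2].

[9; 4, 1, 3, 2]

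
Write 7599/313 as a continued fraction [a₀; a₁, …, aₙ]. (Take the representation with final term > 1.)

[24; 3, 1, 1, 2, 17]

7599 = 24×313 + 87
313 = 3×87 + 52
87 = 1×52 + 35
52 = 1×35 + 17
35 = 2×17 + 1
17 = 17×1 + 0  (stop)
So 7599/313 = [24; 3, 1, 1, 2, 17].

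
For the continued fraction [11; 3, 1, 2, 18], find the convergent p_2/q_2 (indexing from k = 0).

Using pₖ = aₖpₖ₋₁ + pₖ₋₂, qₖ = aₖqₖ₋₁ + qₖ₋₂ (with p₋₁=1, p₋₂=0, q₋₁=0, q₋₂=1):
  k=0: a=11, p=11, q=1
  k=1: a=3, p=34, q=3
  k=2: a=1, p=45, q=4

45/4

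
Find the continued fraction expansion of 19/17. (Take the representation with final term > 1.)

[1; 8, 2]

19 = 1·17 + 2
17 = 8·2 + 1
2 = 2·1 + 0  (stop)
So 19/17 = [1; 8, 2].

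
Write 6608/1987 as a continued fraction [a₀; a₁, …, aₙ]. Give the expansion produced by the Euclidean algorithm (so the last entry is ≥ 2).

[3; 3, 14, 15, 3]

6608 = 3*1987 + 647
1987 = 3*647 + 46
647 = 14*46 + 3
46 = 15*3 + 1
3 = 3*1 + 0  (stop)
So 6608/1987 = [3; 3, 14, 15, 3].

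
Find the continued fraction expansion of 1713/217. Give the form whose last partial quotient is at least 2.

1713 = 7·217 + 194
217 = 1·194 + 23
194 = 8·23 + 10
23 = 2·10 + 3
10 = 3·3 + 1
3 = 3·1 + 0  (stop)
So 1713/217 = [7; 1, 8, 2, 3, 3].

[7; 1, 8, 2, 3, 3]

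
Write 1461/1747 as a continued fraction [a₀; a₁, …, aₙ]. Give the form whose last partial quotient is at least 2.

[0; 1, 5, 9, 4, 2, 3]

1461 = 0*1747 + 1461
1747 = 1*1461 + 286
1461 = 5*286 + 31
286 = 9*31 + 7
31 = 4*7 + 3
7 = 2*3 + 1
3 = 3*1 + 0  (stop)
So 1461/1747 = [0; 1, 5, 9, 4, 2, 3].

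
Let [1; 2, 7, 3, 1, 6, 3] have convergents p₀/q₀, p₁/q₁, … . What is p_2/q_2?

22/15

Using pₖ = aₖpₖ₋₁ + pₖ₋₂, qₖ = aₖqₖ₋₁ + qₖ₋₂ (with p₋₁=1, p₋₂=0, q₋₁=0, q₋₂=1):
  k=0: a=1, p=1, q=1
  k=1: a=2, p=3, q=2
  k=2: a=7, p=22, q=15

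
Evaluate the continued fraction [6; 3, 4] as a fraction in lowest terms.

Fold from the inside: start with 4/1.
  3 + 1/4 = 13/4
  6 + 4/13 = 82/13

82/13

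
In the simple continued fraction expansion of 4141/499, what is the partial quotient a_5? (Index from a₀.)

2

4141 = 8·499 + 149   →  a_0 = 8
499 = 3·149 + 52   →  a_1 = 3
149 = 2·52 + 45   →  a_2 = 2
52 = 1·45 + 7   →  a_3 = 1
45 = 6·7 + 3   →  a_4 = 6
7 = 2·3 + 1   →  a_5 = 2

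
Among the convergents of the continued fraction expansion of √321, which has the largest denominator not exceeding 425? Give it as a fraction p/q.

7507/419

√321 = [17; 1, 10, 1, 34, …] (period length 4).
Convergents:
  p_0/q_0 = 17/1
  p_1/q_1 = 18/1
  p_2/q_2 = 197/11
  p_3/q_3 = 215/12
  p_4/q_4 = 7507/419
  p_5/q_5 = 7722/431
q_4 = 419 ≤ 425 < 431 = q_5, so the answer is 7507/419.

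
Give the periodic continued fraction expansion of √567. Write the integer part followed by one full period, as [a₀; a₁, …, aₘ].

[23; 1, 4, 3, 4, 1, 46]

a₀ = ⌊√567⌋ = 23.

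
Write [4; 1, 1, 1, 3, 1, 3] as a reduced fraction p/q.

Using pₖ = aₖpₖ₋₁ + pₖ₋₂ and qₖ = aₖqₖ₋₁ + qₖ₋₂:
  k=0: a=4, p=4, q=1
  k=1: a=1, p=5, q=1
  k=2: a=1, p=9, q=2
  k=3: a=1, p=14, q=3
  k=4: a=3, p=51, q=11
  k=5: a=1, p=65, q=14
  k=6: a=3, p=246, q=53

246/53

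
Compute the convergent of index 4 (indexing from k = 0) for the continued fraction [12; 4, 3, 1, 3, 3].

Using pₖ = aₖpₖ₋₁ + pₖ₋₂, qₖ = aₖqₖ₋₁ + qₖ₋₂ (with p₋₁=1, p₋₂=0, q₋₁=0, q₋₂=1):
  k=0: a=12, p=12, q=1
  k=1: a=4, p=49, q=4
  k=2: a=3, p=159, q=13
  k=3: a=1, p=208, q=17
  k=4: a=3, p=783, q=64

783/64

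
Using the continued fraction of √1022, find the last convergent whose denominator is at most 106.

1023/32

√1022 = [31; 1, 30, 1, 62, …] (period length 4).
Convergents:
  p_0/q_0 = 31/1
  p_1/q_1 = 32/1
  p_2/q_2 = 991/31
  p_3/q_3 = 1023/32
  p_4/q_4 = 64417/2015
q_3 = 32 ≤ 106 < 2015 = q_4, so the answer is 1023/32.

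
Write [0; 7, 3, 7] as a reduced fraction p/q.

22/161

Fold from the inside: start with 7/1.
  3 + 1/7 = 22/7
  7 + 7/22 = 161/22
  0 + 22/161 = 22/161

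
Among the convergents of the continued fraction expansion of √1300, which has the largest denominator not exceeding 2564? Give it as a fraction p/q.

√1300 = [36; 18, 72, …] (period length 2).
Convergents:
  p_0/q_0 = 36/1
  p_1/q_1 = 649/18
  p_2/q_2 = 46764/1297
  p_3/q_3 = 842401/23364
q_2 = 1297 ≤ 2564 < 23364 = q_3, so the answer is 46764/1297.

46764/1297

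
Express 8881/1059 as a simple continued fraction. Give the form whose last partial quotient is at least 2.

8881 = 8·1059 + 409
1059 = 2·409 + 241
409 = 1·241 + 168
241 = 1·168 + 73
168 = 2·73 + 22
73 = 3·22 + 7
22 = 3·7 + 1
7 = 7·1 + 0  (stop)
So 8881/1059 = [8; 2, 1, 1, 2, 3, 3, 7].

[8; 2, 1, 1, 2, 3, 3, 7]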